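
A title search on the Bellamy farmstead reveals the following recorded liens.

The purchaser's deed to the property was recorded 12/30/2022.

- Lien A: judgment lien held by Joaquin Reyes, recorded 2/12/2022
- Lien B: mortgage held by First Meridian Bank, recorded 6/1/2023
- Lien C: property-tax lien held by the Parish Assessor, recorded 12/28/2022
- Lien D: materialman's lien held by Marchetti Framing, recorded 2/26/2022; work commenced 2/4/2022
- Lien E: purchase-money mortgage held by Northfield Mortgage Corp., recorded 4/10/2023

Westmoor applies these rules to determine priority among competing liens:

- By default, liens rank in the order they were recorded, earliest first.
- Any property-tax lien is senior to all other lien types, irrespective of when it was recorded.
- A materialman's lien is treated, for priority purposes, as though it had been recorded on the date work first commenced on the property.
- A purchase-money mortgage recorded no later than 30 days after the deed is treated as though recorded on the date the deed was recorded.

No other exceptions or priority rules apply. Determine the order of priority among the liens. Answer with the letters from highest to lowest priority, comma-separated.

C, D, A, E, B

First, effective dates: D is treated as recorded 2/4/2022, the work-commencement date; E missed the 30-day window (101 days after the deed), so its recording date stands.
As a property-tax lien, C is senior to every other lien.
Remaining liens by effective date: D (2/4/2022), A (2/12/2022), E (4/10/2023), B (6/1/2023).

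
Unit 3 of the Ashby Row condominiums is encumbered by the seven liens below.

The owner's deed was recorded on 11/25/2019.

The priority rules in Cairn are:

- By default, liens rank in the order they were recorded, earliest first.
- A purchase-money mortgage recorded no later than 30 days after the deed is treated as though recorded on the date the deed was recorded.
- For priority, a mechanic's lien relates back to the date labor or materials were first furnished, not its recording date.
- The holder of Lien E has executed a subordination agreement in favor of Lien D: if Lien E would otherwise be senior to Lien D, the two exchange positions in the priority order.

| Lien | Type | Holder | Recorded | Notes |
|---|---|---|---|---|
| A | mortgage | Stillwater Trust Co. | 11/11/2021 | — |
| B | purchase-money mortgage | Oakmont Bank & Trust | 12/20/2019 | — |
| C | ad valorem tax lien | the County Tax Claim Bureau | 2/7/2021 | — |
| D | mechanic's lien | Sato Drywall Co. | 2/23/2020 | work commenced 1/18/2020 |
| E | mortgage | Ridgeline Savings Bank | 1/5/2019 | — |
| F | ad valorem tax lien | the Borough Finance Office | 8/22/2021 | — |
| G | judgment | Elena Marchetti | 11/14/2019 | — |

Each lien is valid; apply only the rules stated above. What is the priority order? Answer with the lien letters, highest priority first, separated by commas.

D, G, B, E, C, F, A

Adjusting effective dates: B was recorded within the 30-day window, so its effective date is the deed date 11/25/2019; D relates back to 1/18/2020 (work commenced).
By effective date, earliest first: E (1/5/2019), G (11/14/2019), B (11/25/2019), D (1/18/2020), C (2/7/2021), F (8/22/2021), A (11/11/2021).
Because E would otherwise rank above D, the subordination swaps them.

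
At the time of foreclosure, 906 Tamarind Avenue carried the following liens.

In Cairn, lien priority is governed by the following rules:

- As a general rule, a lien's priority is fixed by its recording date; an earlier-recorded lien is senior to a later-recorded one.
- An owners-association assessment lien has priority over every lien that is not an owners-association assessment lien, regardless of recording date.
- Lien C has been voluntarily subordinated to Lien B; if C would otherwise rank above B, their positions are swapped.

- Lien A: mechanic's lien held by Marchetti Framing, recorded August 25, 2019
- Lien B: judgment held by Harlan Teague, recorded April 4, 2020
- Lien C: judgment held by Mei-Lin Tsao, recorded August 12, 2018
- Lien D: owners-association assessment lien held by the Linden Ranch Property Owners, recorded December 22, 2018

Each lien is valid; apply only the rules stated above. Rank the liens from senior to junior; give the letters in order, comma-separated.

D, B, A, C

D, as an owners-association assessment lien, has superpriority and ranks first.
The other liens, earliest effective date first: C (August 12, 2018), A (August 25, 2019), B (April 4, 2020).
C would otherwise be senior to B, so under the subordination agreement C and B exchange positions.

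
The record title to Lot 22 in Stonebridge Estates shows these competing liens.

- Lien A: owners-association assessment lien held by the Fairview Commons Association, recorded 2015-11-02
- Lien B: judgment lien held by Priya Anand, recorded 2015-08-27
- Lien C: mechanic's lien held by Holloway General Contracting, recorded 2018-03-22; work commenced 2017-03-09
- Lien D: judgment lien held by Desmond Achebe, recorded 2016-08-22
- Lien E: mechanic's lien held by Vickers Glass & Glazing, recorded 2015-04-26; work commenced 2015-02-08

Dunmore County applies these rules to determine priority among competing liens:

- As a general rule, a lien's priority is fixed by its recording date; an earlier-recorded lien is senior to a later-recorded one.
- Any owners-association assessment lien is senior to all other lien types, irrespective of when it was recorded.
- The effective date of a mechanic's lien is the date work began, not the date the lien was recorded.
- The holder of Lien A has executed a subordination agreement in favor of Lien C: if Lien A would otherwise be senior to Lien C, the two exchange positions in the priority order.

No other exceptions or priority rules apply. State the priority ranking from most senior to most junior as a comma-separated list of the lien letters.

C, E, B, D, A

Adjusting effective dates: C is treated as recorded 2017-03-09, the work-commencement date; E is treated as recorded 2015-02-08, the work-commencement date.
A is an owners-association assessment lien and takes priority over every other lien.
Among the remaining liens, by effective date: E (2015-02-08), B (2015-08-27), D (2016-08-22), C (2017-03-09).
Because A would otherwise rank above C, the subordination swaps them.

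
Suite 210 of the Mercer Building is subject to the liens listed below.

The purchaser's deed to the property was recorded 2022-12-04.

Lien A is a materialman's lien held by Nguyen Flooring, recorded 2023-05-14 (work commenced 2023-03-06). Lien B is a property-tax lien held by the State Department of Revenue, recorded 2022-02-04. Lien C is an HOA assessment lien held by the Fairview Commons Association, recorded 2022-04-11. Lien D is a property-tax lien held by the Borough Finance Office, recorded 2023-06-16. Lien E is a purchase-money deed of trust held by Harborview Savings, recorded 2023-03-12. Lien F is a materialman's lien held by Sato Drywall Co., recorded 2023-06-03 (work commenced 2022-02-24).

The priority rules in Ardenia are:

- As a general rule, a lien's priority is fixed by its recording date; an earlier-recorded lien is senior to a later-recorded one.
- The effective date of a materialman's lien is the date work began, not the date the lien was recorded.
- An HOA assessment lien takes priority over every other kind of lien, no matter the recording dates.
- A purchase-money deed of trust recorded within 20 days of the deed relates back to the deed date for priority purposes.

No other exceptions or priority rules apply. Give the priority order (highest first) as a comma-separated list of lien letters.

C, B, F, A, E, D

Effective dates: A is treated as recorded 2023-03-06, the work-commencement date; E was recorded 98 days after the deed — beyond 20 days — so no relation-back applies; F's effective date is 2022-02-24, when work began.
C is an HOA assessment lien, so it outranks all other liens regardless of date.
Remaining liens by effective date: B (2022-02-04), F (2022-02-24), A (2023-03-06), E (2023-03-12), D (2023-06-16).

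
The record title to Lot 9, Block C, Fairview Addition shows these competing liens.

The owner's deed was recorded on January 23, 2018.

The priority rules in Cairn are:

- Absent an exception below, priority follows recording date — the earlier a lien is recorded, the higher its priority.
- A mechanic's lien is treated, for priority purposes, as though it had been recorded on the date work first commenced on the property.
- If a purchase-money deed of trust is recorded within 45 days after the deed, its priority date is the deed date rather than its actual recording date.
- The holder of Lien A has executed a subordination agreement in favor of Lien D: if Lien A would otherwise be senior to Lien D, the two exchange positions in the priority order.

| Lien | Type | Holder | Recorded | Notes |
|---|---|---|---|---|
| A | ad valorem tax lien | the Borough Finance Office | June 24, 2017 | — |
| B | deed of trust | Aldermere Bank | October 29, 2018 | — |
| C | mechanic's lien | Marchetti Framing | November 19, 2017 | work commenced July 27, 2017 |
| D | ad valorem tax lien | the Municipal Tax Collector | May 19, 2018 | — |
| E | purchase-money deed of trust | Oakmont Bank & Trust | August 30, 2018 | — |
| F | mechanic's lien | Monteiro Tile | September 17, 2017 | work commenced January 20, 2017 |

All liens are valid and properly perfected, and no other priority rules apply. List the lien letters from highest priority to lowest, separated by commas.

Effective dates after the stated exceptions: C is treated as recorded July 27, 2017, the work-commencement date; E missed the 45-day window (219 days after the deed), so its recording date stands; F relates back to January 20, 2017 (work commenced).
Ordering by effective date: F (January 20, 2017), A (June 24, 2017), C (July 27, 2017), D (May 19, 2018), E (August 30, 2018), B (October 29, 2018).
A is senior to D before the subordination, so the two trade places.

F, D, C, A, E, B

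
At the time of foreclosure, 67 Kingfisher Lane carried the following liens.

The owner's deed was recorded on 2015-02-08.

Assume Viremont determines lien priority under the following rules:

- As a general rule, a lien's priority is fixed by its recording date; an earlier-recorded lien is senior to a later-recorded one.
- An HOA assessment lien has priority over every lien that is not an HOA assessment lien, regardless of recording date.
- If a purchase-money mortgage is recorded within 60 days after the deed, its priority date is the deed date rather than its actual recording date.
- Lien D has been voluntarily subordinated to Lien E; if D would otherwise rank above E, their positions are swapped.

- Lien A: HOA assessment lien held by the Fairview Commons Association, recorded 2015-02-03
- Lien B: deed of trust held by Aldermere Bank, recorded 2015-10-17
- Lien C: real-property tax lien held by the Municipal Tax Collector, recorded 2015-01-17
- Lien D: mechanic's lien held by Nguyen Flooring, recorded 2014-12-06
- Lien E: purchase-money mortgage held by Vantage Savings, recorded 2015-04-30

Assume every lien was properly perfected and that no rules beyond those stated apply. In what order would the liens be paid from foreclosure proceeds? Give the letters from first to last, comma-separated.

A, E, C, D, B

Effective dates: E was recorded 81 days after the deed — beyond 60 days — so no relation-back applies.
A, as an HOA assessment lien, has superpriority and ranks first.
Ordering the rest by effective date: D (2014-12-06), C (2015-01-17), E (2015-04-30), B (2015-10-17).
D would otherwise be senior to E, so under the subordination agreement D and E exchange positions.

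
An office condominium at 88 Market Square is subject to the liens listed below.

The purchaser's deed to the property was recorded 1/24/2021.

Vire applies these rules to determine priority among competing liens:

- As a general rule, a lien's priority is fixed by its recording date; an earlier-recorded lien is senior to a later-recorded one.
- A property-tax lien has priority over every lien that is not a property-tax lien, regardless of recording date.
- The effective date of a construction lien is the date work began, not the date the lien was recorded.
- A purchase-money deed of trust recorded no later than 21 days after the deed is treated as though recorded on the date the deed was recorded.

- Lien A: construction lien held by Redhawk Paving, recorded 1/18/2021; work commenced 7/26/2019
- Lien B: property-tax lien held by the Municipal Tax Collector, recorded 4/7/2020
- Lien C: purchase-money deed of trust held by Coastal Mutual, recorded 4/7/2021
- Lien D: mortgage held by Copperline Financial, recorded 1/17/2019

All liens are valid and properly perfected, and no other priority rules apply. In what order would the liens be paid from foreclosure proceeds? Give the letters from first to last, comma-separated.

B, D, A, C

First, effective dates: A is treated as recorded 7/26/2019, the work-commencement date; C missed the 21-day window (73 days after the deed), so its recording date stands.
B is a property-tax lien, so it outranks all other liens regardless of date.
Ordering the rest by effective date: D (1/17/2019), A (7/26/2019), C (4/7/2021).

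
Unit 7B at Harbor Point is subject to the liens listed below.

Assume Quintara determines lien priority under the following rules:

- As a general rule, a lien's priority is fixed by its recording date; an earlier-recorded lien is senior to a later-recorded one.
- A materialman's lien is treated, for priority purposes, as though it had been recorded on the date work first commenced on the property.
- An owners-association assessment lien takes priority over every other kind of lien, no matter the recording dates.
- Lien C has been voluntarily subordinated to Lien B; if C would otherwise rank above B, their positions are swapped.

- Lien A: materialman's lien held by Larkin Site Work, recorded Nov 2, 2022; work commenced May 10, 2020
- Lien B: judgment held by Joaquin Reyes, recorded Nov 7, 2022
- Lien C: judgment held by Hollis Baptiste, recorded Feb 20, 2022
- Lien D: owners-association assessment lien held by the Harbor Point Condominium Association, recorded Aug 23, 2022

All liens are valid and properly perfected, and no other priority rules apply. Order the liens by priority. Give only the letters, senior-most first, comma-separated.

D, A, B, C

Effective dates after the stated exceptions: A's effective date is May 10, 2020, when work began.
D, as an owners-association assessment lien, has superpriority and ranks first.
Ordering the rest by effective date: A (May 10, 2020), C (Feb 20, 2022), B (Nov 7, 2022).
The subordination applies — C was senior to B — so C and B swap.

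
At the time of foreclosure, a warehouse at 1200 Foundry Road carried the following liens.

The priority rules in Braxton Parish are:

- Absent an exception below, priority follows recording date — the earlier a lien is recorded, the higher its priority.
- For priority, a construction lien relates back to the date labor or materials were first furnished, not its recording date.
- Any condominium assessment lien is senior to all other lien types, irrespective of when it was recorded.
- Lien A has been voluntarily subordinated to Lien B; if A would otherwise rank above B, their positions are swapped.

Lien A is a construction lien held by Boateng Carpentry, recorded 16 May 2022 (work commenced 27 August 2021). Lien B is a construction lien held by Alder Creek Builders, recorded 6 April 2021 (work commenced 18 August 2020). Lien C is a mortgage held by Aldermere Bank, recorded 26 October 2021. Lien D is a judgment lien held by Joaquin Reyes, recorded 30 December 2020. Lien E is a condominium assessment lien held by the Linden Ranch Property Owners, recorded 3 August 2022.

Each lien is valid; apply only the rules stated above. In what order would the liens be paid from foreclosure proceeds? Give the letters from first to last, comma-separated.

E, B, D, A, C

Adjusting effective dates: A is treated as recorded 27 August 2021, the work-commencement date; B relates back to 18 August 2020 (work commenced).
E is a condominium assessment lien, so it outranks all other liens regardless of date.
Among the remaining liens, by effective date: B (18 August 2020), D (30 December 2020), A (27 August 2021), C (26 October 2021).
A is already junior to B, so the subordination agreement changes nothing.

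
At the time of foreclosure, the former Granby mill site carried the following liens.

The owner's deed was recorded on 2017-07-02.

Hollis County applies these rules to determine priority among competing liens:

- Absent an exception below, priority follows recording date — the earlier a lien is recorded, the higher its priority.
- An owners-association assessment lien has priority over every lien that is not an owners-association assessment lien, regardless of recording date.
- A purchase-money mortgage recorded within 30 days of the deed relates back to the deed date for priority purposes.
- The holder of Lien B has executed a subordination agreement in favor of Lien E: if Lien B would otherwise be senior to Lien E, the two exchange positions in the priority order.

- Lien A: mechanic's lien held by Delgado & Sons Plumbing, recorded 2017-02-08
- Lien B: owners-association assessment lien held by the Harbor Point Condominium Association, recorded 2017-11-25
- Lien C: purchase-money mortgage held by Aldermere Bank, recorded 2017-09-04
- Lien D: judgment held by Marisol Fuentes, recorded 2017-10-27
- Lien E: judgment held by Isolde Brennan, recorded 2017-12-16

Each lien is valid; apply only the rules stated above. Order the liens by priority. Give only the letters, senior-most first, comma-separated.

E, A, C, D, B

Effective dates after the stated exceptions: C was recorded 64 days after the deed — beyond 30 days — so no relation-back applies.
B, as an owners-association assessment lien, has superpriority and ranks first.
The other liens, earliest effective date first: A (2017-02-08), C (2017-09-04), D (2017-10-27), E (2017-12-16).
The subordination applies — B was senior to E — so B and E swap.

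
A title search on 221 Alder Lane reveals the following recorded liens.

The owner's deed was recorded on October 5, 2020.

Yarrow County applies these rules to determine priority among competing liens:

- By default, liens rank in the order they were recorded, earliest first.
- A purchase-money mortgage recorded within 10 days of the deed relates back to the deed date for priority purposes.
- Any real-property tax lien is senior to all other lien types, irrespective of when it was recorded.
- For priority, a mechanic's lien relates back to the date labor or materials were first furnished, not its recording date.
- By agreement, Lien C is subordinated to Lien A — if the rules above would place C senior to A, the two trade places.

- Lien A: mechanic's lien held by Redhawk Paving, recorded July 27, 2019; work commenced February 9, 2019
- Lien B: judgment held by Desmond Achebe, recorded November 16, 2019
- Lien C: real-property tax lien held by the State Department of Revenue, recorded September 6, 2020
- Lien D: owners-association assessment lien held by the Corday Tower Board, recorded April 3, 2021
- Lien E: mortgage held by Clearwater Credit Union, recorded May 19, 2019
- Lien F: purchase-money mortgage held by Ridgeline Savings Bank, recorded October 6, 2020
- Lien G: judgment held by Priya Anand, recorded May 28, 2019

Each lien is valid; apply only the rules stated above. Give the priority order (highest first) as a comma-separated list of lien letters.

Adjusting effective dates: A relates back to February 9, 2019 (work commenced); F's effective date is the deed date, October 5, 2020.
C, as a real-property tax lien, has superpriority and ranks first.
Ordering the rest by effective date: A (February 9, 2019), E (May 19, 2019), G (May 28, 2019), B (November 16, 2019), F (October 5, 2020), D (April 3, 2021).
The subordination applies — C was senior to A — so C and A swap.

A, C, E, G, B, F, D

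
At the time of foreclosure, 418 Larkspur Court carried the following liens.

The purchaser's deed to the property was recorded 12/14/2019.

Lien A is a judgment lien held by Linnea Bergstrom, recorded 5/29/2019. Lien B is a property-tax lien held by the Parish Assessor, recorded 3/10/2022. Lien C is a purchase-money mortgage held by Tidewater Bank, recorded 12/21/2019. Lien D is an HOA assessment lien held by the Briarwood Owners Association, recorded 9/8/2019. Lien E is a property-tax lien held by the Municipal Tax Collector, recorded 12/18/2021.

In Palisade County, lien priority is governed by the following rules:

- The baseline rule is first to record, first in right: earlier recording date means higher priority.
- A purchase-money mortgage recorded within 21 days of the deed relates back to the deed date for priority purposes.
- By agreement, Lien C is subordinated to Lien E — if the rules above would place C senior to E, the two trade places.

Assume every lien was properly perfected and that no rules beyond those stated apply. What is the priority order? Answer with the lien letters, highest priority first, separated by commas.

First, effective dates: C's effective date is the deed date, 12/14/2019.
Sorted by effective date: A (5/29/2019), D (9/8/2019), C (12/14/2019), E (12/18/2021), B (3/10/2022).
The subordination applies — C was senior to E — so C and E swap.

A, D, E, C, B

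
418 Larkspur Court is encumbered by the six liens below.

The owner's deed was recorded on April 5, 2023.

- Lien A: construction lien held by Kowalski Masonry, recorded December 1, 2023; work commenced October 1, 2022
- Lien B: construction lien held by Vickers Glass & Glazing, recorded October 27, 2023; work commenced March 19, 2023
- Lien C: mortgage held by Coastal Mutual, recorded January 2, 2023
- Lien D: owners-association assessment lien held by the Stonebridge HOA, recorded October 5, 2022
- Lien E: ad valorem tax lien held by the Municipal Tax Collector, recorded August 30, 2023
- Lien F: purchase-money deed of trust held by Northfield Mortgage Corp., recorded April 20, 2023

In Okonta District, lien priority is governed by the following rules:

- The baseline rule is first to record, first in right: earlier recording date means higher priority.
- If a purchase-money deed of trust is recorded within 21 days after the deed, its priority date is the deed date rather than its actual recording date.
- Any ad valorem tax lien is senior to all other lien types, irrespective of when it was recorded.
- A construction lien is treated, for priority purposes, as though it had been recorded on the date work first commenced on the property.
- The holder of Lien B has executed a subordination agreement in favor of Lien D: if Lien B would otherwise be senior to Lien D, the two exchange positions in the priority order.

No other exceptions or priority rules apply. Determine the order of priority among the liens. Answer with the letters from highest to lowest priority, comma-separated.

Adjusting effective dates: A is treated as recorded October 1, 2022, the work-commencement date; B is treated as recorded March 19, 2023, the work-commencement date; F's effective date is the deed date, April 5, 2023.
E is an ad valorem tax lien, so it outranks all other liens regardless of date.
The other liens, earliest effective date first: A (October 1, 2022), D (October 5, 2022), C (January 2, 2023), B (March 19, 2023), F (April 5, 2023).
Since B is not senior to D, the subordination leaves the order unchanged.

E, A, D, C, B, F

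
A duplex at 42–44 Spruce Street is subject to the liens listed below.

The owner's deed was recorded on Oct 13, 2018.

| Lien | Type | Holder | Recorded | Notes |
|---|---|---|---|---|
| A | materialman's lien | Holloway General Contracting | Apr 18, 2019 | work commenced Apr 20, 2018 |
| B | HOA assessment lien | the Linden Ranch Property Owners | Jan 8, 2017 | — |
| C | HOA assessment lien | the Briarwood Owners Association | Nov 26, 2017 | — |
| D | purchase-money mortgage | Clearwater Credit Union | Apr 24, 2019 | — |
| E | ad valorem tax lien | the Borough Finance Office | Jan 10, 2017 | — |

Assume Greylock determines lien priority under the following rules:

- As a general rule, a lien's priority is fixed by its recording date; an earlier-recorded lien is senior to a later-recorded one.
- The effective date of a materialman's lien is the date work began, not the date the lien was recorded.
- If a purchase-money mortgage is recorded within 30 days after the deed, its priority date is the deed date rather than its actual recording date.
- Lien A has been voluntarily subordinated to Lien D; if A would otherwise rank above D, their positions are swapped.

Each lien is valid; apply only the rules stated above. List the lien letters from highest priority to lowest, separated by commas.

First, effective dates: A's effective date is Apr 20, 2018, when work began; D was recorded 193 days after the deed — beyond 30 days — so no relation-back applies.
By effective date, earliest first: B (Jan 8, 2017), E (Jan 10, 2017), C (Nov 26, 2017), A (Apr 20, 2018), D (Apr 24, 2019).
A would otherwise be senior to D, so under the subordination agreement A and D exchange positions.

B, E, C, D, A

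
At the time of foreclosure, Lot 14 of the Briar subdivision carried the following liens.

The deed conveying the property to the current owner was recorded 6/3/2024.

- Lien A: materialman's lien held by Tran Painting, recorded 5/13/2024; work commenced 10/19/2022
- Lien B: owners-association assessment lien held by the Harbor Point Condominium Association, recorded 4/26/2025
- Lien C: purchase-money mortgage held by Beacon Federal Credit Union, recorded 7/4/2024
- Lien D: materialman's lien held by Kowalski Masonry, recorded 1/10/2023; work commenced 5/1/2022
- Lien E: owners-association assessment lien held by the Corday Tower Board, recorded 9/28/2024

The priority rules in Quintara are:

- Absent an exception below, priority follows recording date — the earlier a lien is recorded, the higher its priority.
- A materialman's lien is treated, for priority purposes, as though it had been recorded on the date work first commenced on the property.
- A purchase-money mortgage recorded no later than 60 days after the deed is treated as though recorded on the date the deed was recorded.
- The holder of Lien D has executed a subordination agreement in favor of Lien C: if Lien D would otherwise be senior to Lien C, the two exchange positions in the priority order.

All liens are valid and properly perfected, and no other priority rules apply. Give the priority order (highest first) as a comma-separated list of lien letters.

C, A, D, E, B

First, effective dates: A relates back to 10/19/2022 (work commenced); C relates back to the deed date 6/3/2024; D's effective date is 5/1/2022, when work began.
By effective date, earliest first: D (5/1/2022), A (10/19/2022), C (6/3/2024), E (9/28/2024), B (4/26/2025).
D is senior to C before the subordination, so the two trade places.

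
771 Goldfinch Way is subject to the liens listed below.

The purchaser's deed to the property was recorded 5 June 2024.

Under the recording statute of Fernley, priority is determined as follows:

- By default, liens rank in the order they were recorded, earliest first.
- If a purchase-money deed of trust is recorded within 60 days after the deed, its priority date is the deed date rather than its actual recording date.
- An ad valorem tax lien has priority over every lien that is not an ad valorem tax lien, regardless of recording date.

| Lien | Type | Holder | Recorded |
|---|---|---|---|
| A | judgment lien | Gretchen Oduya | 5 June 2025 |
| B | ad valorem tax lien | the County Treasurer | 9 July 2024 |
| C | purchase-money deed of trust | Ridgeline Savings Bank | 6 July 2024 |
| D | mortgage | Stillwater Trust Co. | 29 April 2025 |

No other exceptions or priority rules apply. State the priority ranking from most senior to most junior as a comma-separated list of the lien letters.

Effective dates: C was recorded within the 60-day window, so its effective date is the deed date 5 June 2024.
As an ad valorem tax lien, B is senior to every other lien.
The other liens, earliest effective date first: C (5 June 2024), D (29 April 2025), A (5 June 2025).

B, C, D, A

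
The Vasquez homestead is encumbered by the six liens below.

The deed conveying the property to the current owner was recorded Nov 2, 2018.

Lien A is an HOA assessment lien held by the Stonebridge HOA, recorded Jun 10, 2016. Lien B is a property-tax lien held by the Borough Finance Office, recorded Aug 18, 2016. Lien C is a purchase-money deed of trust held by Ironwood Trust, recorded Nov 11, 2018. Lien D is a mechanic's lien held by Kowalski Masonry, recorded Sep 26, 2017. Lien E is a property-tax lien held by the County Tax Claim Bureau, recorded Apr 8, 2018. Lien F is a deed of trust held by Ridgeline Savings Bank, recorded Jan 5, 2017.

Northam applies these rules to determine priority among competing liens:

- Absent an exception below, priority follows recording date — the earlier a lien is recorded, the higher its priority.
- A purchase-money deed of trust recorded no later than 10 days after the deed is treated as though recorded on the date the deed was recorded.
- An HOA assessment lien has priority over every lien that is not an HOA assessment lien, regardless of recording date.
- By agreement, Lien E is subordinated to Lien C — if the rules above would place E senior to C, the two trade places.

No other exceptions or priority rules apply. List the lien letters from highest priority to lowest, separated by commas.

Adjusting effective dates: C was recorded within the 10-day window, so its effective date is the deed date Nov 2, 2018.
A is an HOA assessment lien and takes priority over every other lien.
Remaining liens by effective date: B (Aug 18, 2016), F (Jan 5, 2017), D (Sep 26, 2017), E (Apr 8, 2018), C (Nov 2, 2018).
E would otherwise be senior to C, so under the subordination agreement E and C exchange positions.

A, B, F, D, C, E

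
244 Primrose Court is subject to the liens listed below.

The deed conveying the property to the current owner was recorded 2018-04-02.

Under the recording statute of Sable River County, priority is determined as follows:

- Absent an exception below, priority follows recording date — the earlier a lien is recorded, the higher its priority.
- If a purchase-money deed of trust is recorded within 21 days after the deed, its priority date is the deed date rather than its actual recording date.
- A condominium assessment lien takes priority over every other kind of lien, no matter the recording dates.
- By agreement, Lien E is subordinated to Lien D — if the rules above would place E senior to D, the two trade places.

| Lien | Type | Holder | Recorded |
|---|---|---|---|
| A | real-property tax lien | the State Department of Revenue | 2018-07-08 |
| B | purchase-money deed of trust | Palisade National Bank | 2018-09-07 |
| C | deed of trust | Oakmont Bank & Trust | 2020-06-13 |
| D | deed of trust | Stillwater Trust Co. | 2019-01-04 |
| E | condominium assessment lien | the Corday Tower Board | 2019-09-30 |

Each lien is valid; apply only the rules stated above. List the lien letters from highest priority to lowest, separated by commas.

D, A, B, E, C

Effective dates: B missed the 21-day window (158 days after the deed), so its recording date stands.
E is a condominium assessment lien and takes priority over every other lien.
Remaining liens by effective date: A (2018-07-08), B (2018-09-07), D (2019-01-04), C (2020-06-13).
E would otherwise be senior to D, so under the subordination agreement E and D exchange positions.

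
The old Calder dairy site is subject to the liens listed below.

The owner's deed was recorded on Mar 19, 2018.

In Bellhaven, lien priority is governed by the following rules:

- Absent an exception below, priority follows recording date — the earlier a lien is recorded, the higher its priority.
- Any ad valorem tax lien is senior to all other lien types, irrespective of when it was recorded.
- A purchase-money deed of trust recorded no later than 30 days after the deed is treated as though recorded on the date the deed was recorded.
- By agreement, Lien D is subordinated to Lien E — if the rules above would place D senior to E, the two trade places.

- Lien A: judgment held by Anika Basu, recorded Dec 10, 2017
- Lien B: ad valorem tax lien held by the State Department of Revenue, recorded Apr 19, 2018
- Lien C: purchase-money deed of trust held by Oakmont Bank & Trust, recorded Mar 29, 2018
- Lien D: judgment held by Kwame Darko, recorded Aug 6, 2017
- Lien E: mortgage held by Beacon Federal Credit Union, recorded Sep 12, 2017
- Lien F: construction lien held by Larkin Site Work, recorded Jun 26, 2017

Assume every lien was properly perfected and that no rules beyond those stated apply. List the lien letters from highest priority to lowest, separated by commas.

B, F, E, D, A, C

First, effective dates: C's effective date is the deed date, Mar 19, 2018.
B is an ad valorem tax lien and takes priority over every other lien.
The other liens, earliest effective date first: F (Jun 26, 2017), D (Aug 6, 2017), E (Sep 12, 2017), A (Dec 10, 2017), C (Mar 19, 2018).
The subordination applies — D was senior to E — so D and E swap.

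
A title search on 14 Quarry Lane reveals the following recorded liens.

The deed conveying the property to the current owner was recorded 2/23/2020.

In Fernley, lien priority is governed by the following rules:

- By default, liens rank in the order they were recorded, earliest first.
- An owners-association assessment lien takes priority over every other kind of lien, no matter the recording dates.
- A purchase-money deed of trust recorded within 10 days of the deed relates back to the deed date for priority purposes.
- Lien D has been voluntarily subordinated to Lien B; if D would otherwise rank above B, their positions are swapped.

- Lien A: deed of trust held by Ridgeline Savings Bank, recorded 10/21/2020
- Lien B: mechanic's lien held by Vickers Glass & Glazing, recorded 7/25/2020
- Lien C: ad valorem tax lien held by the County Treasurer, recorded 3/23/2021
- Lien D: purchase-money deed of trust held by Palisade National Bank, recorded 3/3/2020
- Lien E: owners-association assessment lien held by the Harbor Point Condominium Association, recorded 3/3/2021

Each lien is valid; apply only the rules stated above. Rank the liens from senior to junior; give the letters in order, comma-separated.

First, effective dates: D relates back to the deed date 2/23/2020.
E, as an owners-association assessment lien, has superpriority and ranks first.
Among the remaining liens, by effective date: D (2/23/2020), B (7/25/2020), A (10/21/2020), C (3/23/2021).
Because D would otherwise rank above B, the subordination swaps them.

E, B, D, A, C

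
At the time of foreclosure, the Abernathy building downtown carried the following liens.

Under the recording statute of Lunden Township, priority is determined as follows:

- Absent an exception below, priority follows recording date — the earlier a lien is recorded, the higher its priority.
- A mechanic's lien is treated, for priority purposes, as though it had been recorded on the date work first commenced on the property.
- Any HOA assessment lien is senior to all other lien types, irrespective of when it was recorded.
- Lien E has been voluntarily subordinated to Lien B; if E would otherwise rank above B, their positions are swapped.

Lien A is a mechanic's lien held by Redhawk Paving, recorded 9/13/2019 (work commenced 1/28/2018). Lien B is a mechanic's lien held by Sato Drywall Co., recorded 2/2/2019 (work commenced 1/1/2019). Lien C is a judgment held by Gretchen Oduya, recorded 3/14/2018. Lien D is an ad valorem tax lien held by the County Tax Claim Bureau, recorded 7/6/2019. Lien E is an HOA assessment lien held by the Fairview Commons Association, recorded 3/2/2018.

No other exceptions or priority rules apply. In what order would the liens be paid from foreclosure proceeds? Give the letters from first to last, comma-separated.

B, A, C, E, D

Adjusting effective dates: A's effective date is 1/28/2018, when work began; B relates back to 1/1/2019 (work commenced).
E is an HOA assessment lien and takes priority over every other lien.
Ordering the rest by effective date: A (1/28/2018), C (3/14/2018), B (1/1/2019), D (7/6/2019).
The subordination applies — E was senior to B — so E and B swap.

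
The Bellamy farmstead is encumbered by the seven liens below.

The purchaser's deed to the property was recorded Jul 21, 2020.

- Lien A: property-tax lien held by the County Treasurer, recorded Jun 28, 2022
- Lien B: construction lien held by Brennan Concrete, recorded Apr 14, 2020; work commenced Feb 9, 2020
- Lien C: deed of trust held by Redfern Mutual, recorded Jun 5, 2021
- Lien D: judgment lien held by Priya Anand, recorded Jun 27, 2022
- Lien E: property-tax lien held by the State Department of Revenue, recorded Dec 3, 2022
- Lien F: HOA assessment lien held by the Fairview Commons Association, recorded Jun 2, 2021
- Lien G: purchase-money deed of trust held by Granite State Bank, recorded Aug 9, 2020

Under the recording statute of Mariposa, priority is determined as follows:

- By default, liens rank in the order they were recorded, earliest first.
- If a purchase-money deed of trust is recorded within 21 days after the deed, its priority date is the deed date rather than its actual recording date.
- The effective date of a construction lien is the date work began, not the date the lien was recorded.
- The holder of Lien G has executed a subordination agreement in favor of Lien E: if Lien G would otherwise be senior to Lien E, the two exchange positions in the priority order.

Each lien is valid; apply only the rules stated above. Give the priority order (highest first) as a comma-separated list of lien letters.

B, E, F, C, D, A, G

Effective dates after the stated exceptions: B's effective date is Feb 9, 2020, when work began; G relates back to the deed date Jul 21, 2020.
Sorted by effective date: B (Feb 9, 2020), G (Jul 21, 2020), F (Jun 2, 2021), C (Jun 5, 2021), D (Jun 27, 2022), A (Jun 28, 2022), E (Dec 3, 2022).
G would otherwise be senior to E, so under the subordination agreement G and E exchange positions.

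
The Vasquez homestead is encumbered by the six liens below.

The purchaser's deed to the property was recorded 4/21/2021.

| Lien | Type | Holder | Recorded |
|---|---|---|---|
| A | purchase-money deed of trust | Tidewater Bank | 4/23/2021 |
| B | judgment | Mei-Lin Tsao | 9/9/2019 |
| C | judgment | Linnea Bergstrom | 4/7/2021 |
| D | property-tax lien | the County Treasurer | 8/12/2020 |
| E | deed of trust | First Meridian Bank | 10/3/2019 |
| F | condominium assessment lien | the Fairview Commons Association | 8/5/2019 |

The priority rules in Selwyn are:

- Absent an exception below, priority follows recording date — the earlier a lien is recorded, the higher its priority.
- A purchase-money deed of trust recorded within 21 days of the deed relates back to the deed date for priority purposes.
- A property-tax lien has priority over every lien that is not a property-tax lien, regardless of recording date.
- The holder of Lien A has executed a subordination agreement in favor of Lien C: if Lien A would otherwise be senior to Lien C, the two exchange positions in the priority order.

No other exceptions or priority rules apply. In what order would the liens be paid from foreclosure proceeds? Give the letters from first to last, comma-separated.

D, F, B, E, C, A

Adjusting effective dates: A was recorded within the 21-day window, so its effective date is the deed date 4/21/2021.
D, as a property-tax lien, has superpriority and ranks first.
The other liens, earliest effective date first: F (8/5/2019), B (9/9/2019), E (10/3/2019), C (4/7/2021), A (4/21/2021).
Since A is not senior to C, the subordination leaves the order unchanged.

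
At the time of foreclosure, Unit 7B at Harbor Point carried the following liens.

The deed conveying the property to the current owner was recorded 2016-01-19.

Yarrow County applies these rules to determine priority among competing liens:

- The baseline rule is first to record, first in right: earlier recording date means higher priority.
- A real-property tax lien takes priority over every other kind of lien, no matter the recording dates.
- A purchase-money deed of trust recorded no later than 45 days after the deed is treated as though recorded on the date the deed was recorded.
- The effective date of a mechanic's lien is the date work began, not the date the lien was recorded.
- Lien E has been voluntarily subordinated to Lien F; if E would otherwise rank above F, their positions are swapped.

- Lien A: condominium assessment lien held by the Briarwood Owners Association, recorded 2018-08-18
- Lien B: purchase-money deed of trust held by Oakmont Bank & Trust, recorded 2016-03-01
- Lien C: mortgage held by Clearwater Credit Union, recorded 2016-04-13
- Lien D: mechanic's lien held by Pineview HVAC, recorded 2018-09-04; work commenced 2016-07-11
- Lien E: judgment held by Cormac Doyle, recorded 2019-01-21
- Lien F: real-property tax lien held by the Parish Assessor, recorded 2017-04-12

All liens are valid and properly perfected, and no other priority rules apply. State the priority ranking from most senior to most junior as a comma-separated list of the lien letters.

Effective dates after the stated exceptions: B's effective date is the deed date, 2016-01-19; D is treated as recorded 2016-07-11, the work-commencement date.
F is a real-property tax lien, so it outranks all other liens regardless of date.
Among the remaining liens, by effective date: B (2016-01-19), C (2016-04-13), D (2016-07-11), A (2018-08-18), E (2019-01-21).
E already ranks below F; the subordination has no effect.

F, B, C, D, A, E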